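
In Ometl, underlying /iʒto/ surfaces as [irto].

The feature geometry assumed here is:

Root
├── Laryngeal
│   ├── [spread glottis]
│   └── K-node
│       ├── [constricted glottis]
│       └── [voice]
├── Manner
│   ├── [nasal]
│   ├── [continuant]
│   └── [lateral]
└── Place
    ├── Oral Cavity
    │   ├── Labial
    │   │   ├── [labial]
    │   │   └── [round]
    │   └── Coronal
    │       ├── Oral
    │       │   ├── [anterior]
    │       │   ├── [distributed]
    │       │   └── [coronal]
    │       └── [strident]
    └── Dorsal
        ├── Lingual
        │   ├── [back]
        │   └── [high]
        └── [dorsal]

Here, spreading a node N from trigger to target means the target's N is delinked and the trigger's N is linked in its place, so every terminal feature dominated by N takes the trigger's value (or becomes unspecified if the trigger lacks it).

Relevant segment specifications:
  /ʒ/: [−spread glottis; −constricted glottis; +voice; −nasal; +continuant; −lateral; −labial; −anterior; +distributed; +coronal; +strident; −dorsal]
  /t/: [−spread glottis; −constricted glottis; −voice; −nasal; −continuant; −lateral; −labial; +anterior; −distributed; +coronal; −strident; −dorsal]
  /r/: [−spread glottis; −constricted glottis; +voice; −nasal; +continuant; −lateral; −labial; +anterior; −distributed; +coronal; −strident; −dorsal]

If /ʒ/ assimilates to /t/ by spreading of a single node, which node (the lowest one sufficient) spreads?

Coronal

Feature comparison: [anterior], [distributed], [strident] differ between /ʒ/ and [r]; the remaining terminals match.
These terminals are all dominated by Coronal, and no proper subconstituent of Coronal covers them all; Coronal is their lowest common ancestor.
Spreading Coronal from /t/ overwrites each of those terminals with /t/'s values, yielding exactly [r].
[voice], [continuant] stay as in /ʒ/ although /t/ differs there, so no node dominating them spread; among the remaining candidates Coronal is the lowest that derives the output.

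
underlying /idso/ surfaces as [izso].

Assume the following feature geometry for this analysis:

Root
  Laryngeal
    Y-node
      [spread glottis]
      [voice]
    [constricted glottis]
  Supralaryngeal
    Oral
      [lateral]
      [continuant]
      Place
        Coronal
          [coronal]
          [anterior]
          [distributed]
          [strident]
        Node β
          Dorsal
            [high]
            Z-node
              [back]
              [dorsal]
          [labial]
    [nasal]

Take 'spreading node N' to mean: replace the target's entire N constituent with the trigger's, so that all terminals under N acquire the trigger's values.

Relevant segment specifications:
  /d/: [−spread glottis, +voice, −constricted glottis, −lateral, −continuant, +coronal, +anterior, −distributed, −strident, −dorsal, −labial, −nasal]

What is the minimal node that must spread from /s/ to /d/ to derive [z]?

Oral

Feature comparison: [continuant], [strident] differ between /d/ and [z]; the remaining terminals match.
The smallest constituent containing every changed terminal is Oral — each of its daughters lacks at least one of the affected features.
Delinking /d/'s Oral and associating /s/'s Oral gives precisely the feature bundle of [z].
[voice] stays as in /d/ although /s/ differs there, so no node dominating it spread; among the remaining candidates Oral is the lowest that derives the output.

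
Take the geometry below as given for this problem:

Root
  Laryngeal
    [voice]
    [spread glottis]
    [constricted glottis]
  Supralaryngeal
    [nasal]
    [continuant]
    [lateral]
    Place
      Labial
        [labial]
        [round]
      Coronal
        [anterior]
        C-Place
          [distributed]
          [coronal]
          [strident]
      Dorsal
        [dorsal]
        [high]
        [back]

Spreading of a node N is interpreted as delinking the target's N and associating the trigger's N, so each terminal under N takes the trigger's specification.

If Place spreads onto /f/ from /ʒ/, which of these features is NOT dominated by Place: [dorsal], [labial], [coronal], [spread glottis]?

[spread glottis]

The terminals dominated by Place are [labial], [round], [anterior], [distributed], [coronal], [strident], [dorsal], [high], [back].
Of the listed options, [dorsal], [labial], [coronal] are among these and would be overwritten by spreading Place.
[spread glottis] is not within the Place subtree (it hangs from Laryngeal), so /f/'s [spread glottis] value survives.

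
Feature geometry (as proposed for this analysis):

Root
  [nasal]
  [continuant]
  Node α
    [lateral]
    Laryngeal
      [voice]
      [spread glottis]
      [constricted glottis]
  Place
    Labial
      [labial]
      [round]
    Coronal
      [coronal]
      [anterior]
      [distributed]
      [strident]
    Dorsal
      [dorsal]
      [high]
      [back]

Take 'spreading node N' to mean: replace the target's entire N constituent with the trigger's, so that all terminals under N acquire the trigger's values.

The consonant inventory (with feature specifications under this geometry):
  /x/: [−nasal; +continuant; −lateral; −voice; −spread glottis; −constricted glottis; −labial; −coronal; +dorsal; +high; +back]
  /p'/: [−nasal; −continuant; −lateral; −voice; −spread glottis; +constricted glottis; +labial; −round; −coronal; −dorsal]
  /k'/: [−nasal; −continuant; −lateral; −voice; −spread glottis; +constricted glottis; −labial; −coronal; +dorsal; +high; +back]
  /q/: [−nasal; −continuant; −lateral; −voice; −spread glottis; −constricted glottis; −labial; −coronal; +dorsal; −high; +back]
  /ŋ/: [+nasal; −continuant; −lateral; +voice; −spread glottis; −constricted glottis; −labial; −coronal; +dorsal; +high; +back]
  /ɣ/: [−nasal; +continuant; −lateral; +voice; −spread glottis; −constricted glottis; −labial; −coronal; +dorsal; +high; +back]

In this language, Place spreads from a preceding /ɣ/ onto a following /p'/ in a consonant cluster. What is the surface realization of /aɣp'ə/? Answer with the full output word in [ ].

Place immediately or transitively dominates [labial], [round], [coronal], [anterior], [distributed], [strident], [dorsal], [high], [back].
After delinking /p'/'s Place and linking /ɣ/'s, the affected terminals become [−labial], [−coronal], [+dorsal], [+high], [+back]; [nasal], [continuant], [lateral], … (outside Place) are retained from /p'/.
This feature bundle is that of [k'], so /aɣp'ə/ surfaces as [aɣk'ə].

[aɣk'ə]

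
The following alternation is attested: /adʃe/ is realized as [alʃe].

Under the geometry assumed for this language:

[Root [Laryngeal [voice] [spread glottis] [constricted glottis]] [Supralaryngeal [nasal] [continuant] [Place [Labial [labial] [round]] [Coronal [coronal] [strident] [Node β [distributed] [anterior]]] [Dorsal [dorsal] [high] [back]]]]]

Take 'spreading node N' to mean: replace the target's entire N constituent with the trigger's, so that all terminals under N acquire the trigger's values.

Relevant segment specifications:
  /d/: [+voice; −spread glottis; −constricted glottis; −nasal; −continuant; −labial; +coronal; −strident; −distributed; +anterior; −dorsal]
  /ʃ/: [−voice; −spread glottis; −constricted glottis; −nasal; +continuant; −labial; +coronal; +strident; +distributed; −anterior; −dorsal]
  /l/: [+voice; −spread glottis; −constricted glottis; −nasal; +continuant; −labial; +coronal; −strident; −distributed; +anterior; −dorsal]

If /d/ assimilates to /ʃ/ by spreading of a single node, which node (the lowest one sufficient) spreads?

[continuant]

The alternation /d/ → [l] changes [continuant] and nothing else.
Since just one terminal is affected and it takes /ʃ/'s value, spreading the terminal [continuant] alone is sufficient and minimal.
Since [distributed], [strident] are preserved even though /ʃ/ disagrees there, no node above [continuant] spread.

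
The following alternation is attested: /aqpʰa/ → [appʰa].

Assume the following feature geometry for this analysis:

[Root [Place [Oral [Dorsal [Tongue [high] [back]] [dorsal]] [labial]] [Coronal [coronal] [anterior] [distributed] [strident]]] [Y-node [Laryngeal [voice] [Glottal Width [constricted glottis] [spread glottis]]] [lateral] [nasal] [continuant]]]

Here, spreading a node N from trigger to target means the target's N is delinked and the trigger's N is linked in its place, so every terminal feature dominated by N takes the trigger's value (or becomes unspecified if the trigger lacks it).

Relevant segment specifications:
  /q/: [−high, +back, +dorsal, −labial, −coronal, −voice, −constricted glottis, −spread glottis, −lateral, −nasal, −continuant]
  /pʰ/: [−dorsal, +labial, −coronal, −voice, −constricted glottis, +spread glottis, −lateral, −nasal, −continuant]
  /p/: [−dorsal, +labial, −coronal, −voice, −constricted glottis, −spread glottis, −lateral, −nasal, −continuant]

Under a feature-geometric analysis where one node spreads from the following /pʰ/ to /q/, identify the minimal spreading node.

Oral

/q/ and [p] differ in [labial], [dorsal], [high], [back]; every other specified feature is identical.
The smallest constituent containing every changed terminal is Oral — each of its daughters lacks at least one of the affected features.
If Oral spreads, every terminal under it takes /pʰ/'s value, producing [p] as observed.
[spread glottis] stays as in /q/ although /pʰ/ differs there, so no node dominating it spread; among the remaining candidates Oral is the lowest that derives the output.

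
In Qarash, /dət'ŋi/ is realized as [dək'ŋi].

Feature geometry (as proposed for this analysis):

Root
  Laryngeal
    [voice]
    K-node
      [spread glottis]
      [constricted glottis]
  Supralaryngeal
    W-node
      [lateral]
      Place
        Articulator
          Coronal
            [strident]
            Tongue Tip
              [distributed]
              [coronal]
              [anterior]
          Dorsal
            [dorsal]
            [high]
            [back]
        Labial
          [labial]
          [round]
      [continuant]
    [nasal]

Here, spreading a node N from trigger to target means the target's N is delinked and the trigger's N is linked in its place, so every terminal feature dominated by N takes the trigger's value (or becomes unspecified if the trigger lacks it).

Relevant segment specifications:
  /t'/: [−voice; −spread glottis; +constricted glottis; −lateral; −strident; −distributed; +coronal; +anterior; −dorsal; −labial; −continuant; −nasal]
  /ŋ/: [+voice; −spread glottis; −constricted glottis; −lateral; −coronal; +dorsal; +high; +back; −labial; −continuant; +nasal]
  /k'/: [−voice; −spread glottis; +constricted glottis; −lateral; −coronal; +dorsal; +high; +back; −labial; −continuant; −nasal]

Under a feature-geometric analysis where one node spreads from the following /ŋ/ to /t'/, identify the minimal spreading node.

The alternation /t'/ → [k'] changes [coronal], [anterior], [distributed], [strident], [dorsal], [high], [back] and nothing else.
These terminals are all dominated by Articulator, and no proper subconstituent of Articulator covers them all; Articulator is their lowest common ancestor.
Spreading Articulator from /ŋ/ overwrites each of those terminals with /ŋ/'s values, yielding exactly [k'].
Features on which the two segments disagree outside Articulator, such as [voice], [nasal], are unchanged — nothing dominating them spread, and Articulator is the minimal sufficient constituent.

Articulator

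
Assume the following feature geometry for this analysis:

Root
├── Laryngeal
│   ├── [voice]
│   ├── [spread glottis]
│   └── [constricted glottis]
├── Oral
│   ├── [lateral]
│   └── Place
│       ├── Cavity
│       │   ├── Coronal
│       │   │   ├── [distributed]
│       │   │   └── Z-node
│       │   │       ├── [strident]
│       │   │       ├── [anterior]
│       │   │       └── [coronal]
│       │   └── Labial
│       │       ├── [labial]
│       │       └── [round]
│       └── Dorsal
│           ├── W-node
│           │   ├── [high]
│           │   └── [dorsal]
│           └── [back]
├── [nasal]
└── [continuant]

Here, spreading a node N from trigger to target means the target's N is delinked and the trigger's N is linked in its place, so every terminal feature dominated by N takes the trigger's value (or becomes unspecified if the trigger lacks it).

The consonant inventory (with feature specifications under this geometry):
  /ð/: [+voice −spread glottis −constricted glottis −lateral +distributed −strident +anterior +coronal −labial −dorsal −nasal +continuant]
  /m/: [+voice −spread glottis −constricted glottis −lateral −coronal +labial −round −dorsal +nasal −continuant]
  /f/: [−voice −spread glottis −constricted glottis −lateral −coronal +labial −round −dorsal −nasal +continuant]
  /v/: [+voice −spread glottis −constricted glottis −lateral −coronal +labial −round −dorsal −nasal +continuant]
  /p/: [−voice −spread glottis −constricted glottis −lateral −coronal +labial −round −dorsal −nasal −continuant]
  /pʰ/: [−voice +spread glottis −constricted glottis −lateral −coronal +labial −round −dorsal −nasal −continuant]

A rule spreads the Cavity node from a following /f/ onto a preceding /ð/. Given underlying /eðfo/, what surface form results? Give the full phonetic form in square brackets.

The Cavity node dominates the terminals [distributed], [strident], [anterior], [coronal], [labial], [round].
Spreading Cavity from /f/ onto /ð/ replaces those values with /f/'s: [−coronal], [+labial], [−round]. Features outside Cavity ([voice], [spread glottis], [constricted glottis], …) stay as in /ð/.
The resulting bundle matches /v/ in the inventory; substituting it for /ð/ gives [evfo].

[evfo]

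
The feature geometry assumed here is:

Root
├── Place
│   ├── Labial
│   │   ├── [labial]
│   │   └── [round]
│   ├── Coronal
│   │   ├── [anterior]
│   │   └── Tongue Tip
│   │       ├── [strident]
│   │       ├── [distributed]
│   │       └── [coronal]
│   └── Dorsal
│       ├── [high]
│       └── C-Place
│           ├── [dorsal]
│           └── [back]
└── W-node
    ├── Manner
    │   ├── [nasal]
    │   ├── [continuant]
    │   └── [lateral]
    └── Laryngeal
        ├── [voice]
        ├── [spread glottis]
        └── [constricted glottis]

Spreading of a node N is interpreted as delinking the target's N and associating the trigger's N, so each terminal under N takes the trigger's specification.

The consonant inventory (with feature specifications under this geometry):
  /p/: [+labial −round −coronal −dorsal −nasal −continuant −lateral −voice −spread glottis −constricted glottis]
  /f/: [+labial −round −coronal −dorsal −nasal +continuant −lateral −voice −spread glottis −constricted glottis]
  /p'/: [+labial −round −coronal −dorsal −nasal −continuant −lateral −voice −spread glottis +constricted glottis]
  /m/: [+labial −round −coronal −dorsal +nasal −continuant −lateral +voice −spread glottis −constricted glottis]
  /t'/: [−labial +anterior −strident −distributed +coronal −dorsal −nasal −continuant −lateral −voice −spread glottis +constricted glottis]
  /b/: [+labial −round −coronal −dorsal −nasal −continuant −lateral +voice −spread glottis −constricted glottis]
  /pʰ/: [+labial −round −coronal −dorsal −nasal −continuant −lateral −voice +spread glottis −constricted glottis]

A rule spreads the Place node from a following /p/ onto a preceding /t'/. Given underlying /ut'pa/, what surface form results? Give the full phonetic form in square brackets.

[up'pa]

The Place node dominates the terminals [labial], [round], [anterior], [strident], [distributed], [coronal], [high], [dorsal], [back].
The target acquires /p/'s values for everything under Place — [+labial], [−round], [−coronal], [−dorsal] — while keeping its own [nasal], [continuant], [lateral], ….
The resulting bundle matches /p'/ in the inventory; substituting it for /t'/ gives [up'pa].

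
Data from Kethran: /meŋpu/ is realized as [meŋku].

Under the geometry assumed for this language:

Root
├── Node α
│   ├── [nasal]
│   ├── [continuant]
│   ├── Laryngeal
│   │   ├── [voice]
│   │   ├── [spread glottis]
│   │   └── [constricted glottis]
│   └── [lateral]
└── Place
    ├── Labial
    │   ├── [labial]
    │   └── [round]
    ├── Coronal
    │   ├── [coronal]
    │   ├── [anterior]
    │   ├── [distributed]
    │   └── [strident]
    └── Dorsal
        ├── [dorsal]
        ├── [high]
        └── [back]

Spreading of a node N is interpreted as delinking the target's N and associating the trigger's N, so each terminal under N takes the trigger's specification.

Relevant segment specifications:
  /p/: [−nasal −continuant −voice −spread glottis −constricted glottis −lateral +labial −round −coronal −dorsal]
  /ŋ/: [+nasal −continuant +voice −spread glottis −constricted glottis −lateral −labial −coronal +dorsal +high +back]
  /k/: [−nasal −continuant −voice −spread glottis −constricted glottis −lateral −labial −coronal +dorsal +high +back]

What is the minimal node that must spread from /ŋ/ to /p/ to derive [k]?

Feature comparison: [labial], [round], [dorsal], [high], [back] differ between /p/ and [k]; the remaining terminals match.
These terminals are all dominated by Place, and no proper subconstituent of Place covers them all; Place is their lowest common ancestor.
Delinking /p/'s Place and associating /ŋ/'s Place gives precisely the feature bundle of [k].
[voice], [nasal] — on which /ŋ/ differs from /p/ — are unchanged, so Root cannot have spread; the constituent is no larger than Place.

Place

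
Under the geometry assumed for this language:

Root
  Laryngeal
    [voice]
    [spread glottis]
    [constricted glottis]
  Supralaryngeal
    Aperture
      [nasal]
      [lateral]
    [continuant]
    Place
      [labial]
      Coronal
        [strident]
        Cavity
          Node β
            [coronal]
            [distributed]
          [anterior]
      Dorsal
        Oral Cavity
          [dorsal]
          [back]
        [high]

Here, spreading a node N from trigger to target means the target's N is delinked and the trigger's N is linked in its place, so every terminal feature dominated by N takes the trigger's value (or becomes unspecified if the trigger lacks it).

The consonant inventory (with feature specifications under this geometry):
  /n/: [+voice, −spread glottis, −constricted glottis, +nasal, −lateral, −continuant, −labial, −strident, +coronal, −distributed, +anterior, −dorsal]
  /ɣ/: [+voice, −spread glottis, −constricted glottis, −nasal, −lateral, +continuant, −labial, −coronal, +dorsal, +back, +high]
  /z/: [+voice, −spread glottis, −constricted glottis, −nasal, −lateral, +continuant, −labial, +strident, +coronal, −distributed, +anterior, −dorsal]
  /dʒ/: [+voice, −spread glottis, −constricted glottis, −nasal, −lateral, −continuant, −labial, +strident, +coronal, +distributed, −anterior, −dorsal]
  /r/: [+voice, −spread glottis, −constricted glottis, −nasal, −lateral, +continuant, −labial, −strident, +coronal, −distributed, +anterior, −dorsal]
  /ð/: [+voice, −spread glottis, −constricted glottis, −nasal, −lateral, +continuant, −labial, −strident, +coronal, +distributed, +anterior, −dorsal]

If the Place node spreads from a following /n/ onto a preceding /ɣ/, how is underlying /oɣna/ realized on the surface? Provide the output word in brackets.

[orna]

Terminals under Place in this geometry: [labial], [strident], [coronal], [distributed], [anterior], [dorsal], [back], [high].
After delinking /ɣ/'s Place and linking /n/'s, the affected terminals become [−labial], [−strident], [+coronal], [−distributed], [+anterior], [−dorsal]; [voice], [spread glottis], [constricted glottis], … (outside Place) are retained from /ɣ/.
Among the inventory, only /r/ has exactly this specification, giving the surface form [orna].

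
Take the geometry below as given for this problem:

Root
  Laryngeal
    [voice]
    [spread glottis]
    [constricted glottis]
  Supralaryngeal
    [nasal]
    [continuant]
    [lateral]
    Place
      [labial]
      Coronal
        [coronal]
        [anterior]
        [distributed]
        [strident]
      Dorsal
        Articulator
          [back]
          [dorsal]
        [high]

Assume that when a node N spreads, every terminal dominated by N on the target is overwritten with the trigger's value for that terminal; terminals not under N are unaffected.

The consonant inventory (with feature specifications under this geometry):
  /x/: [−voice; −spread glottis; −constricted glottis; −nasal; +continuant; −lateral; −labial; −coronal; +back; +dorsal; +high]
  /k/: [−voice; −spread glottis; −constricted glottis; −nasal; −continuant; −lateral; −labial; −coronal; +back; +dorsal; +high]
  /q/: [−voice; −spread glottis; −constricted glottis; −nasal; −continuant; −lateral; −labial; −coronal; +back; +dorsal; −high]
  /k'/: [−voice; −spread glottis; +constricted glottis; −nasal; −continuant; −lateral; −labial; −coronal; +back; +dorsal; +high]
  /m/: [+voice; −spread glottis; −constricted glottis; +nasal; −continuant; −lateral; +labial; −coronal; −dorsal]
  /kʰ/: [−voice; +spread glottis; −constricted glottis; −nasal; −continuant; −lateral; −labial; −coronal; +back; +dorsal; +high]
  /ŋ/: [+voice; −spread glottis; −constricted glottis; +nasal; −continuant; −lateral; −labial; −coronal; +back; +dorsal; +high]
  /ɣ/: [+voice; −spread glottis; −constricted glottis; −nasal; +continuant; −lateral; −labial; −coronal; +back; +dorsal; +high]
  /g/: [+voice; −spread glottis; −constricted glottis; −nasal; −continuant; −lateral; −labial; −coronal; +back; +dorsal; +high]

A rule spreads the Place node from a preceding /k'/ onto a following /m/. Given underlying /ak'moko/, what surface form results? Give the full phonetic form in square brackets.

[ak'ŋoko]

The Place node dominates the terminals [labial], [coronal], [anterior], [distributed], [strident], [back], [dorsal], [high].
After delinking /m/'s Place and linking /k'/'s, the affected terminals become [−labial], [−coronal], [+back], [+dorsal], [+high]; [voice], [spread glottis], [constricted glottis], … (outside Place) are retained from /m/.
This feature bundle is that of [ŋ], so /ak'moko/ surfaces as [ak'ŋoko].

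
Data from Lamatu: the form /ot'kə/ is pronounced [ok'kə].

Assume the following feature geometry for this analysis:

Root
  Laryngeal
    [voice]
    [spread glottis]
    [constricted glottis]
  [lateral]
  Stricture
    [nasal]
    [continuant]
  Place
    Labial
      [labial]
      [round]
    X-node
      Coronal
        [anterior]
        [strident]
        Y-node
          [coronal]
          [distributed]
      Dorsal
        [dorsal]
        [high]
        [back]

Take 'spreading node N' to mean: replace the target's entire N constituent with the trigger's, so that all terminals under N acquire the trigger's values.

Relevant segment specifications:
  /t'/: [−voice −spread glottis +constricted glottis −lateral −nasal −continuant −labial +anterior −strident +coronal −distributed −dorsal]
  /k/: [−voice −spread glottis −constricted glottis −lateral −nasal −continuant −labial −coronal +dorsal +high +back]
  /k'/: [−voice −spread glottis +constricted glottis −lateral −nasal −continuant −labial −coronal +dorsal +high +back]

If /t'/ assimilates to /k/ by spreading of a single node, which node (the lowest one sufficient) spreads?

X-node

/t'/ and [k'] differ in [coronal], [anterior], [distributed], [strident], [dorsal], [high], [back]; every other specified feature is identical.
These terminals are all dominated by X-node, and no proper subconstituent of X-node covers them all; X-node is their lowest common ancestor.
If X-node spreads, every terminal under it takes /k/'s value, producing [k'] as observed.
[constricted glottis], a feature on which the two segments disagree outside X-node, is unchanged — nothing dominating it spread, and X-node is the minimal sufficient constituent.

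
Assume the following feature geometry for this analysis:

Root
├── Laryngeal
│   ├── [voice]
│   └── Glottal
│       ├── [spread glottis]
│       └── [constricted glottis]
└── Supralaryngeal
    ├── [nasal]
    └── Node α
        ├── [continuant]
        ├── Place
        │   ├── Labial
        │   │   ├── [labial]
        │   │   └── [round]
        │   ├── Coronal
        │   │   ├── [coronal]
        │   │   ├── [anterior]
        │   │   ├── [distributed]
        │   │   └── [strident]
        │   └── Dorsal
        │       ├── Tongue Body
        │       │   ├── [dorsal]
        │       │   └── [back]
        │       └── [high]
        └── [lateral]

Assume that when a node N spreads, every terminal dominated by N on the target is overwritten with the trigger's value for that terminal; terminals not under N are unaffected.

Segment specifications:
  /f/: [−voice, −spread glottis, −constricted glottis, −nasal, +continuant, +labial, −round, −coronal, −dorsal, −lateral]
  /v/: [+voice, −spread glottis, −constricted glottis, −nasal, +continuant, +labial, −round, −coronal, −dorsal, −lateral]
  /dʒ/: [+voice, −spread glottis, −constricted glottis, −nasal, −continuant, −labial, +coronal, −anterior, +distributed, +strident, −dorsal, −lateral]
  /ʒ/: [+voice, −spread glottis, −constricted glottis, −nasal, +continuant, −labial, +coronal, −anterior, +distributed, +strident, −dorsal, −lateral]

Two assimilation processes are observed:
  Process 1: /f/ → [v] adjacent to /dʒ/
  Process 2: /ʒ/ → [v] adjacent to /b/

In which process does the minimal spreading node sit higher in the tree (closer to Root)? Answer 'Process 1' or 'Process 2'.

In Process 1, [voice] changes, so the minimal spreading node is [voice] at depth 2.
Process 2: the features that change are [labial], [round], [coronal], [anterior], [distributed], [strident]; the minimal node is Place (depth 3).
Depth 2 < depth 3; Process 1 involves the structurally higher constituent [voice].

Process 1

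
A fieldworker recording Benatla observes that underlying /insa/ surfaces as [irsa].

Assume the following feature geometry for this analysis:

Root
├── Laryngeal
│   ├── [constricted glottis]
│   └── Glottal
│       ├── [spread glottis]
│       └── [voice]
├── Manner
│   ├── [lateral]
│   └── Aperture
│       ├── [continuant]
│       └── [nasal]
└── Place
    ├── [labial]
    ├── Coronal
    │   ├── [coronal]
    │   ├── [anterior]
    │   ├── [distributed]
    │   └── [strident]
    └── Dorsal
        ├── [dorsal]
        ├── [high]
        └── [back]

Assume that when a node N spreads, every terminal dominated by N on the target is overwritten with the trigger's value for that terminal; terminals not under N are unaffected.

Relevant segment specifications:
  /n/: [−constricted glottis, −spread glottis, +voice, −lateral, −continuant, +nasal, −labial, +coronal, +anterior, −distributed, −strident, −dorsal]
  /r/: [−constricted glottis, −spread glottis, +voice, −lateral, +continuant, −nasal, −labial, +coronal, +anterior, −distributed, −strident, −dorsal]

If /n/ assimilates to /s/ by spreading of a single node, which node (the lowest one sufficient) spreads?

Comparing /n/ with its surface form [r], the features that change are [nasal], [continuant].
Tracing each changed feature up the tree, the paths first meet at Aperture; any lower node misses at least one of them.
If Aperture spreads, every terminal under it takes /s/'s value, producing [r] as observed.
Features on which the two segments disagree outside Aperture, such as [strident], [voice], are unchanged — nothing dominating them spread, and Aperture is the minimal sufficient constituent.

Aperture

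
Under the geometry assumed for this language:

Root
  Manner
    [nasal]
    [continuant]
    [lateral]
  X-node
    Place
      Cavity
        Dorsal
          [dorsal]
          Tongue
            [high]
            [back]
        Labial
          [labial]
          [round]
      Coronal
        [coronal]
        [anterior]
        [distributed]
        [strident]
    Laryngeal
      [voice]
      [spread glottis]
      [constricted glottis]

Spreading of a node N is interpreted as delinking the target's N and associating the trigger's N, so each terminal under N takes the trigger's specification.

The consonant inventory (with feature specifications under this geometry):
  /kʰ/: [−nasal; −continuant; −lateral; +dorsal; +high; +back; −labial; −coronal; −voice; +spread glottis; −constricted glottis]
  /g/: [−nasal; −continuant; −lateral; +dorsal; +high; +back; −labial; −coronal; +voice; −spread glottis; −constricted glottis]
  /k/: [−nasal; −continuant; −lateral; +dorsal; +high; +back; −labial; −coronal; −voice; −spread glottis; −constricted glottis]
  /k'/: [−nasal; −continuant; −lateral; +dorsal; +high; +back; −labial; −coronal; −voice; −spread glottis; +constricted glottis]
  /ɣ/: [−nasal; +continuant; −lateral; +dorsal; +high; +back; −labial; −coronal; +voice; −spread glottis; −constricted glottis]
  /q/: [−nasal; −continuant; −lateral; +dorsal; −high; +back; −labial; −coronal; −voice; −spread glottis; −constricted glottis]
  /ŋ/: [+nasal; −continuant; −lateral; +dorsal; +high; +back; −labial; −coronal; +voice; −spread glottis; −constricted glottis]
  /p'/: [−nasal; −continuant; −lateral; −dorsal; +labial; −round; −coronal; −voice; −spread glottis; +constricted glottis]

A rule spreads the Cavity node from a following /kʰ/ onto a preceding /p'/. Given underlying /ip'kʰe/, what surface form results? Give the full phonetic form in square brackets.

Cavity immediately or transitively dominates [dorsal], [high], [back], [labial], [round].
Spreading Cavity from /kʰ/ onto /p'/ replaces those values with /kʰ/'s: [+dorsal], [+high], [+back], [−labial]. Features outside Cavity ([nasal], [continuant], [lateral], …) stay as in /p'/.
Among the inventory, only /k'/ has exactly this specification, giving the surface form [ik'kʰe].

[ik'kʰe]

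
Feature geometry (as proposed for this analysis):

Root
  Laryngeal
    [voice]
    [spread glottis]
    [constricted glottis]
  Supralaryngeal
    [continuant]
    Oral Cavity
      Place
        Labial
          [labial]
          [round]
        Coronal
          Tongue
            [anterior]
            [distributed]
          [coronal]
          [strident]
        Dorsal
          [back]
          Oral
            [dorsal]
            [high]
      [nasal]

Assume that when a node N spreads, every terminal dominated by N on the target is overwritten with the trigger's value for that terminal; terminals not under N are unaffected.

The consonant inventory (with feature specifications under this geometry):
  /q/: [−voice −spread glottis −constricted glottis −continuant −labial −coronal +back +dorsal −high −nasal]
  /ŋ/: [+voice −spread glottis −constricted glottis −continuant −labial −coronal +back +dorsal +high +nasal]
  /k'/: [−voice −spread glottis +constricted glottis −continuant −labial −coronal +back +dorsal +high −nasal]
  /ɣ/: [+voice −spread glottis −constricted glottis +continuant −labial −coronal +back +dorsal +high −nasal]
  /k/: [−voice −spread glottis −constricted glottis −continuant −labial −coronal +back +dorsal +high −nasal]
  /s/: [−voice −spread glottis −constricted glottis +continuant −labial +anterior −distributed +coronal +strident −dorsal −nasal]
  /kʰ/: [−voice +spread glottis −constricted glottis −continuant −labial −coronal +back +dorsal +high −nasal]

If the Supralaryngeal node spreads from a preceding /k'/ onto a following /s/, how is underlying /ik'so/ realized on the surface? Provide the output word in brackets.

The Supralaryngeal node dominates the terminals [continuant], [labial], [round], [anterior], [distributed], [coronal], [strident], [back], [dorsal], [high], [nasal].
Spreading Supralaryngeal from /k'/ onto /s/ replaces those values with /k'/'s: [−continuant], [−labial], [−coronal], [+back], [+dorsal], [+high], [−nasal]. Features outside Supralaryngeal ([voice], [spread glottis], [constricted glottis]) stay as in /s/.
Among the inventory, only /k/ has exactly this specification, giving the surface form [ik'ko].

[ik'ko]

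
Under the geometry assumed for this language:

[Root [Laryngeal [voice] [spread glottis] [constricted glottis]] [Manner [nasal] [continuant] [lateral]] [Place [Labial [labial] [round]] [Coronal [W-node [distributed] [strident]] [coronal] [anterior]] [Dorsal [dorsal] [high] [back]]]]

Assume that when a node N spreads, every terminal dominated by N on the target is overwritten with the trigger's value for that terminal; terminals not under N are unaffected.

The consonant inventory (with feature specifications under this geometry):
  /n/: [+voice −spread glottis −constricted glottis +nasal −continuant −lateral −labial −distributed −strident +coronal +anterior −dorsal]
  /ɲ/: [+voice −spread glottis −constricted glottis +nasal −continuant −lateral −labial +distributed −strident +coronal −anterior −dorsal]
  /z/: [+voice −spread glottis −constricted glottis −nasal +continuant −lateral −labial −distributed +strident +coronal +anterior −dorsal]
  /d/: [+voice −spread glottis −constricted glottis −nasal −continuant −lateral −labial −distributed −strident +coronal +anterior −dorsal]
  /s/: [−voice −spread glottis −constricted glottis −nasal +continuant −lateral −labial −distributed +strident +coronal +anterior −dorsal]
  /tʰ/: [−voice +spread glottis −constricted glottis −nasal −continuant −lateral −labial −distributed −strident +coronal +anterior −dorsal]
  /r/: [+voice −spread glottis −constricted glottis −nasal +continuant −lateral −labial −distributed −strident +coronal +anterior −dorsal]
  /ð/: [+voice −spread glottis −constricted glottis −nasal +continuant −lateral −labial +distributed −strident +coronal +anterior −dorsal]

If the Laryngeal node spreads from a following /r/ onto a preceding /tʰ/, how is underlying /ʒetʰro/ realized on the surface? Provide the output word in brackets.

Terminals under Laryngeal in this geometry: [voice], [spread glottis], [constricted glottis].
After delinking /tʰ/'s Laryngeal and linking /r/'s, the affected terminals become [+voice], [−spread glottis], [−constricted glottis]; [nasal], [continuant], [lateral], … (outside Laryngeal) are retained from /tʰ/.
Among the inventory, only /d/ has exactly this specification, giving the surface form [ʒedro].

[ʒedro]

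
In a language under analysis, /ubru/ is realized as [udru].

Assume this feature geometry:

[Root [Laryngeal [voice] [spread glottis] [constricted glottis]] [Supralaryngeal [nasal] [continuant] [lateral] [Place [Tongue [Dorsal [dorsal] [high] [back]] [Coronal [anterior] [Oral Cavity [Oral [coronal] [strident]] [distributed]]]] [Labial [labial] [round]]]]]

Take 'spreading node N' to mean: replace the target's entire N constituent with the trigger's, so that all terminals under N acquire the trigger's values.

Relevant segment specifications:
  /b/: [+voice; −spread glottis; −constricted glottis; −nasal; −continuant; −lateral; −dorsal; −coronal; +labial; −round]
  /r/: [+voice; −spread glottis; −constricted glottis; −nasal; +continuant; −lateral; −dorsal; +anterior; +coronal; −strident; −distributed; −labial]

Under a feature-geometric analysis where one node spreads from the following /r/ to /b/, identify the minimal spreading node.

Place

The alternation /b/ → [d] changes [labial], [round], [coronal], [anterior], [distributed], [strident] and nothing else.
Tracing each changed feature up the tree, the paths first meet at Place; any lower node misses at least one of them.
If Place spreads, every terminal under it takes /r/'s value, producing [d] as observed.
Since [continuant] is preserved even though /r/ disagrees there, no node above Place spread.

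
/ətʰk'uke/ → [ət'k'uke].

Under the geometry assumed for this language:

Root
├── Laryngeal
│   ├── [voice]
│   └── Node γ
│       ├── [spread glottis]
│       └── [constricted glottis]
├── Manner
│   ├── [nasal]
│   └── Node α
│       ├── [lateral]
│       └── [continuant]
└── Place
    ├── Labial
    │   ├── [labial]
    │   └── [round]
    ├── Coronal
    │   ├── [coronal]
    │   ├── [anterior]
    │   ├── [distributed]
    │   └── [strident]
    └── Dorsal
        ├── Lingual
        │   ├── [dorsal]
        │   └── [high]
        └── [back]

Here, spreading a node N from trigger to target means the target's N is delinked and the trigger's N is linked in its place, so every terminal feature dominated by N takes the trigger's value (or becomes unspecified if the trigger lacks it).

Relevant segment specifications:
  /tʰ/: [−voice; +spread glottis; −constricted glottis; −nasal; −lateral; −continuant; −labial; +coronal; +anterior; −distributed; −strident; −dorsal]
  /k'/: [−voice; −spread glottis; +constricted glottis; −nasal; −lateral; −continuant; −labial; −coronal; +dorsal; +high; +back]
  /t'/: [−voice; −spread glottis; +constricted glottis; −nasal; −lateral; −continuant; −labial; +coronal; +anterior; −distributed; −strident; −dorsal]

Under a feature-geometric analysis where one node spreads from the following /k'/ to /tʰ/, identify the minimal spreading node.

Node γ

Feature comparison: [spread glottis], [constricted glottis] differ between /tʰ/ and [t']; the remaining terminals match.
The smallest constituent containing every changed terminal is Node γ — each of its daughters lacks at least one of the affected features.
Delinking /tʰ/'s Node γ and associating /k'/'s Node γ gives precisely the feature bundle of [t'].
[coronal], [dorsal] stay as in /tʰ/ although /k'/ differs there, so no node dominating them spread; among the remaining candidates Node γ is the lowest that derives the output.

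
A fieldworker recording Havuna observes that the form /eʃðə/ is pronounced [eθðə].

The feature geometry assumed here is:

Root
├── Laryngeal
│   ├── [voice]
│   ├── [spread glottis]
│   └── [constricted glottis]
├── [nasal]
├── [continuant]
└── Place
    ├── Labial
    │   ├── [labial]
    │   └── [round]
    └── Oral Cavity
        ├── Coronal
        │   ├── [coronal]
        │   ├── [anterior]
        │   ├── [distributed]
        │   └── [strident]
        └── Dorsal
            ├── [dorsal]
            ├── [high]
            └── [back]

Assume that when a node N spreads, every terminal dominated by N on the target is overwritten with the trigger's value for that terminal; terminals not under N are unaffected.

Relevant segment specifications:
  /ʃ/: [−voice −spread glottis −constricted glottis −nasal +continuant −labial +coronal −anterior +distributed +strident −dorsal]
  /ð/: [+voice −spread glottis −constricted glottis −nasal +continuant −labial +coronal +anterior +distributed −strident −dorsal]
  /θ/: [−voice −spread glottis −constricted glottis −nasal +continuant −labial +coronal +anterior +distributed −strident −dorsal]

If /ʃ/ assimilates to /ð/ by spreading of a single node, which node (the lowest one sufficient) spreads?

/ʃ/ and [θ] differ in [anterior], [strident]; every other specified feature is identical.
In this geometry the lowest node dominating all of them is Coronal: every daughter of Coronal dominates only a proper subset, so no lower node suffices.
Delinking /ʃ/'s Coronal and associating /ð/'s Coronal gives precisely the feature bundle of [θ].
[voice] stays as in /ʃ/ although /ð/ differs there, so no node dominating it spread; among the remaining candidates Coronal is the lowest that derives the output.

Coronal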